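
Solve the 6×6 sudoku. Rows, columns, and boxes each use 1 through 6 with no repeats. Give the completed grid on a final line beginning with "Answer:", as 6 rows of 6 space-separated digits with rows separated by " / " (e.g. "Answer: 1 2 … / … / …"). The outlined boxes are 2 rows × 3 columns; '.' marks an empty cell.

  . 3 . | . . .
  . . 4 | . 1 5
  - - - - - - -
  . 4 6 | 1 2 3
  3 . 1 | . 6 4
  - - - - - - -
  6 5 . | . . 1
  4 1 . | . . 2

Step 1. [r6c4∈{3,5,6}] r6c4 is the only open cell in row 6 admitting 6. So r6c4=6.
Step 2. [r2c1∈{2}] only 2 remains possible at r2c1, so r2c1=2.
Step 3. [r1c5∈{4}] r1c5 is down to just 4. So r1c5=4.
Step 4. [r5c5∈{3}] r5c5's peers cover all but 3, so r5c5=3.
Step 5. [r1c3∈{5}] nothing but 5 survives at r1c3. So r1c3=5.
Step 6. [r1c6∈{6}] r1c6's peers cover all but 6 ⇒ r1c6=6.
Step 7. [r2c2∈{6}] r2c2 has the single candidate 6. So r2c2=6.
Step 8. [r6c3∈{3}] r6c3 has the single candidate 3 ⇒ r6c3=3.
Step 9. [r4c4∈{5}] r4c4 has the single candidate 5 ⇒ r4c4=5.
Step 10. [r1c4∈{2}] nothing but 2 survives at r1c4, so r1c4=2.
Step 11. [r5c3∈{2}] nothing but 2 survives at r5c3. So r5c3=2.
Step 12. [r1c1∈{1}] r1c1 is down to just 1, so r1c1=1.
Step 13. [r5c4∈{4}] nothing but 4 survives at r5c4, so r5c4=4.
Step 14. [r3c1∈{5}] only 5 remains possible at r3c1 ⇒ r3c1=5.
Step 15. [r6c5∈{5}] only 5 remains possible at r6c5, so r6c5=5.
Step 16. [r2c4∈{3}] only 3 remains possible at r2c4, so r2c4=3.
Step 17. [r4c2∈{2}] r4c2 has the single candidate 2. So r4c2=2.

Answer: 1 3 5 2 4 6 / 2 6 4 3 1 5 / 5 4 6 1 2 3 / 3 2 1 5 6 4 / 6 5 2 4 3 1 / 4 1 3 6 5 2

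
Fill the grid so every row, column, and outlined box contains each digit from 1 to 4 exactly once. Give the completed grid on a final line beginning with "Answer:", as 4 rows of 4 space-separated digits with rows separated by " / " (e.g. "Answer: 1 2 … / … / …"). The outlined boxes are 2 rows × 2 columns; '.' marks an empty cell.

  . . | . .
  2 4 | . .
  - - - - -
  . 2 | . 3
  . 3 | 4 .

Step 1. [r3c3∈{1}] r3c3's peers cover all but 1, so r3c3=1.
Step 2. [r1c1∈{1,3}] 3 has one home in col 1: r1c1 ⇒ r1c1=3.
Step 3. [r1c4∈{1,2,4}] across row 1, 4 lands solely at r1c4, so r1c4=4.
Step 4. [r2c4∈{1}] r2c4 is down to just 1 ⇒ r2c4=1.
Step 5. [r3c1∈{4}] r3c1 is down to just 4. So r3c1=4.
Step 6. [r2c3∈{3}] r2c3 has the single candidate 3. So r2c3=3.
Step 7. [r4c1∈{1}] nothing but 1 survives at r4c1. So r4c1=1.
Step 8. [r1c3∈{2}] nothing but 2 survives at r1c3, so r1c3=2.
Step 9. [r1c2∈{1}] r1c2 is down to just 1 ⇒ r1c2=1.
Step 10. [r4c4∈{2}] only 2 remains possible at r4c4. So r4c4=2.

Answer: 3 1 2 4 / 2 4 3 1 / 4 2 1 3 / 1 3 4 2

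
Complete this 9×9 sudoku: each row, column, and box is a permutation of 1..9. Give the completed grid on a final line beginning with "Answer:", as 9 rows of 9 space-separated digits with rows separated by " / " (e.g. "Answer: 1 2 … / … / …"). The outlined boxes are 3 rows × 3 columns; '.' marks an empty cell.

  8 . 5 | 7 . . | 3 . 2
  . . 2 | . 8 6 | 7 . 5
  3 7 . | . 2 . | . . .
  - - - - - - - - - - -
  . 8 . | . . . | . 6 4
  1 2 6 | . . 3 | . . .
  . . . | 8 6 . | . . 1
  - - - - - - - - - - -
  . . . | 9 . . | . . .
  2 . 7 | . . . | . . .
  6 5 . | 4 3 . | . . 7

Step 1. [r5c4∈{5}] r5c4 is down to just 5. So r5c4=5.
Step 2. [r3c4∈{1}] r3c4 has the single candidate 1 ⇒ r3c4=1.
Step 3. [r6c8∈{2,3,5,7,9}] r6c8 is the only open cell in box 6 admitting 3. So r6c8=3.
Step 4. [r7c1∈{4}] r7c1's peers cover all but 4 ⇒ r7c1=4.
Step 5. [r2c1∈{9}] r2c1 is down to just 9, so r2c1=9.
Step 6. [r3c3∈{4}] r3c3 is down to just 4, so r3c3=4.
Step 7. [r8c7∈{1,4,5,6,8,9}] col 7 places 4 nowhere but r8c7 ⇒ r8c7=4.
Step 8. [r6c3∈{9}] r6c3 has the single candidate 9 ⇒ r6c3=9.
Step 9. [r5c5∈{4,7,9}] row 5 places 4 nowhere but r5c5 ⇒ r5c5=4.
Step 10. [r8c2∈{1,3,9}] in col 2, 9 fits only at r8c2 ⇒ r8c2=9.
Step 11. [r1c5∈{9}] r1c5's peers cover all but 9, so r1c5=9.
Step 12. [r4c6∈{1,2,7,9}] across col 6, 9 lands solely at r4c6 ⇒ r4c6=9.
Step 13. [r2c2∈{1}] r2c2 has the single candidate 1 ⇒ r2c2=1.
Step 14. [r1c8∈{1,4}] across row 1, 1 lands solely at r1c8, so r1c8=1.
Step 15. [r4c5∈{1,7}] 1 has one home in row 4: r4c5 ⇒ r4c5=1.
Step 16. [r8c6∈{1,5,8}] across row 8, 1 lands solely at r8c6. So r8c6=1.
Step 17. [r8c9∈{3,6,8}] 3 has one home in row 8: r8c9. So r8c9=3.
Step 18. [r8c8∈{5,8}] 8 has one home in row 8: r8c8. So r8c8=8.
Step 19. [r7c8∈{2,5}] across col 8, 5 lands solely at r7c8 ⇒ r7c8=5.
Step 20. [r3c8∈{9}] r3c8 is down to just 9. So r3c8=9.
Step 21. [r9c7∈{1,2,9}] row 9 places 9 nowhere but r9c7. So r9c7=9.
Step 22. [r7c7∈{1,2,6}] in col 7, 1 fits only at r7c7, so r7c7=1.
Step 23. [r7c6∈{2,7,8}] r7c6 is the only open cell in row 7 admitting 2 ⇒ r7c6=2.
Step 24. [r6c7∈{2,5}] across row 6, 2 lands solely at r6c7. So r6c7=2.
Step 25. [r3c7∈{6,8}] col 7 places 6 nowhere but r3c7 ⇒ r3c7=6.
Step 26. [r4c1∈{5,7}] across row 4, 7 lands solely at r4c1. So r4c1=7.
Step 27. [r7c3∈{3,8}] r7c3 is the only open cell in row 7 admitting 8 ⇒ r7c3=8.
Step 28. [r3c9∈{8}] r3c9 has the single candidate 8. So r3c9=8.
Step 29. [r5c7∈{8}] r5c7's peers cover all but 8. So r5c7=8.
Step 30. [r9c3∈{1}] r9c3 is down to just 1 ⇒ r9c3=1.
Step 31. [r2c8∈{4}] r2c8's peers cover all but 4. So r2c8=4.
Step 32. [r7c5∈{7}] only 7 remains possible at r7c5 ⇒ r7c5=7.
Step 33. [r7c9∈{6}] only 6 remains possible at r7c9 ⇒ r7c9=6.
Step 34. [r4c3∈{3}] only 3 remains possible at r4c3, so r4c3=3.
Step 35. [r5c8∈{7}] r5c8 has the single candidate 7, so r5c8=7.
Step 36. [r3c6∈{5}] r3c6's peers cover all but 5 ⇒ r3c6=5.
Step 37. [r8c4∈{6}] nothing but 6 survives at r8c4 ⇒ r8c4=6.
Step 38. [r9c6∈{8}] r9c6 has the single candidate 8 ⇒ r9c6=8.
Step 39. [r1c6∈{4}] r1c6 has the single candidate 4 ⇒ r1c6=4.
Step 40. [r6c1∈{5}] only 5 remains possible at r6c1 ⇒ r6c1=5.
Step 41. [r5c9∈{9}] only 9 remains possible at r5c9, so r5c9=9.
Step 42. [r4c4∈{2}] r4c4's peers cover all but 2 ⇒ r4c4=2.
Step 43. [r2c4∈{3}] r2c4's peers cover all but 3, so r2c4=3.
Step 44. [r1c2∈{6}] r1c2's peers cover all but 6 ⇒ r1c2=6.
Step 45. [r6c6∈{7}] only 7 remains possible at r6c6, so r6c6=7.
Step 46. [r4c7∈{5}] nothing but 5 survives at r4c7 ⇒ r4c7=5.
Step 47. [r9c8∈{2}] r9c8 is down to just 2. So r9c8=2.
Step 48. [r8c5∈{5}] r8c5 has the single candidate 5 ⇒ r8c5=5.
Step 49. [r6c2∈{4}] r6c2's peers cover all but 4 ⇒ r6c2=4.
Step 50. [r7c2∈{3}] r7c2's peers cover all but 3, so r7c2=3.

Answer: 8 6 5 7 9 4 3 1 2 / 9 1 2 3 8 6 7 4 5 / 3 7 4 1 2 5 6 9 8 / 7 8 3 2 1 9 5 6 4 / 1 2 6 5 4 3 8 7 9 / 5 4 9 8 6 7 2 3 1 / 4 3 8 9 7 2 1 5 6 / 2 9 7 6 5 1 4 8 3 / 6 5 1 4 3 8 9 2 7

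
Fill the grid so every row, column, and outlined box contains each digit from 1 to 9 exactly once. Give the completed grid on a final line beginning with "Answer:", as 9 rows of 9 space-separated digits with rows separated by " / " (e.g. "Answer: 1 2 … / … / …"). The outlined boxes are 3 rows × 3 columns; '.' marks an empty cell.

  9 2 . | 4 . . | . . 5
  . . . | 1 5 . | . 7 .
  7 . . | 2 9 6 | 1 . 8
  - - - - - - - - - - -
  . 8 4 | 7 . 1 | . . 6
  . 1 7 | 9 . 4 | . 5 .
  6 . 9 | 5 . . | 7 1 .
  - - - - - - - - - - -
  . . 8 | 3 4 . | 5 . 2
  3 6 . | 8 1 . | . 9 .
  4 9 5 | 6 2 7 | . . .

Step 1. [r5c9∈{3}] only 3 remains possible at r5c9. So r5c9=3.
Step 2. [r2c7∈{2,3,4,6,9}] across row 2, 2 lands solely at r2c7, so r2c7=2.
Step 3. [r3c3∈{3}] only 3 remains possible at r3c3 ⇒ r3c3=3.
Step 4. [r2c6∈{3,8}] r2c6 is the only open cell in row 2 admitting 3. So r2c6=3.
Step 5. [r1c7∈{3,6}] across col 7, 6 lands solely at r1c7. So r1c7=6.
Step 6. [r9c8∈{3,8}] r9c8 is the only open cell in col 8 admitting 8 ⇒ r9c8=8.
Step 7. [r3c8∈{4}] only 4 remains possible at r3c8, so r3c8=4.
Step 8. [r1c6∈{8}] r1c6 is down to just 8, so r1c6=8.
Step 9. [r6c5∈{3,8}] row 6 places 8 nowhere but r6c5 ⇒ r6c5=8.
Step 10. [r5c1∈{2}] only 2 remains possible at r5c1, so r5c1=2.
Step 11. [r8c9∈{4,7}] 7 has one home in row 8: r8c9, so r8c9=7.
Step 12. [r7c8∈{6}] r7c8 is down to just 6 ⇒ r7c8=6.
Step 13. [r2c1∈{8}] r2c1's peers cover all but 8. So r2c1=8.
Step 14. [r2c3∈{6}] nothing but 6 survives at r2c3. So r2c3=6.
Step 15. [r7c6∈{9}] nothing but 9 survives at r7c6. So r7c6=9.
Step 16. [r1c8∈{3}] only 3 remains possible at r1c8 ⇒ r1c8=3.
Step 17. [r5c7∈{8}] r5c7 is down to just 8. So r5c7=8.
Step 18. [r8c3∈{2}] only 2 remains possible at r8c3, so r8c3=2.
Step 19. [r7c2∈{7}] r7c2 has the single candidate 7, so r7c2=7.
Step 20. [r2c9∈{9}] r2c9 has the single candidate 9, so r2c9=9.
Step 21. [r8c7∈{4}] nothing but 4 survives at r8c7. So r8c7=4.
Step 22. [r9c9∈{1}] only 1 remains possible at r9c9, so r9c9=1.
Step 23. [r6c6∈{2}] only 2 remains possible at r6c6 ⇒ r6c6=2.
Step 24. [r8c6∈{5}] r8c6 has the single candidate 5. So r8c6=5.
Step 25. [r3c2∈{5}] r3c2 is down to just 5, so r3c2=5.
Step 26. [r6c9∈{4}] r6c9 has the single candidate 4 ⇒ r6c9=4.
Step 27. [r6c2∈{3}] r6c2 is down to just 3 ⇒ r6c2=3.
Step 28. [r1c5∈{7}] r1c5 is down to just 7 ⇒ r1c5=7.
Step 29. [r4c7∈{9}] r4c7 has the single candidate 9, so r4c7=9.
Step 30. [r1c3∈{1}] r1c3 is down to just 1. So r1c3=1.
Step 31. [r4c8∈{2}] nothing but 2 survives at r4c8. So r4c8=2.
Step 32. [r9c7∈{3}] r9c7 is down to just 3, so r9c7=3.
Step 33. [r5c5∈{6}] nothing but 6 survives at r5c5, so r5c5=6.
Step 34. [r4c1∈{5}] r4c1 has the single candidate 5, so r4c1=5.
Step 35. [r2c2∈{4}] r2c2's peers cover all but 4. So r2c2=4.
Step 36. [r4c5∈{3}] only 3 remains possible at r4c5. So r4c5=3.
Step 37. [r7c1∈{1}] r7c1 is down to just 1 ⇒ r7c1=1.

Answer: 9 2 1 4 7 8 6 3 5 / 8 4 6 1 5 3 2 7 9 / 7 5 3 2 9 6 1 4 8 / 5 8 4 7 3 1 9 2 6 / 2 1 7 9 6 4 8 5 3 / 6 3 9 5 8 2 7 1 4 / 1 7 8 3 4 9 5 6 2 / 3 6 2 8 1 5 4 9 7 / 4 9 5 6 2 7 3 8 1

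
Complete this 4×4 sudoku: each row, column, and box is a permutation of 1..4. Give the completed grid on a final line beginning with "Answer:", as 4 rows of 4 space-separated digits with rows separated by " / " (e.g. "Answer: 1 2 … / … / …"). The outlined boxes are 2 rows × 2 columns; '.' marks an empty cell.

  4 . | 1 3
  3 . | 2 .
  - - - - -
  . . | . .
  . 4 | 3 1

Step 1. [r3c4∈{2,4}] 2 has one home in col 4: r3c4, so r3c4=2.
Step 2. [r3c2∈{1,3}] row 3 places 3 nowhere but r3c2, so r3c2=3.
Step 3. [r2c4∈{4}] r2c4 has the single candidate 4. So r2c4=4.
Step 4. [r2c2∈{1}] r2c2 has the single candidate 1. So r2c2=1.
Step 5. [r4c1∈{2}] r4c1's peers cover all but 2 ⇒ r4c1=2.
Step 6. [r3c1∈{1}] r3c1's peers cover all but 1. So r3c1=1.
Step 7. [r3c3∈{4}] r3c3 is down to just 4, so r3c3=4.
Step 8. [r1c2∈{2}] r1c2 has the single candidate 2. So r1c2=2.

Answer: 4 2 1 3 / 3 1 2 4 / 1 3 4 2 / 2 4 3 1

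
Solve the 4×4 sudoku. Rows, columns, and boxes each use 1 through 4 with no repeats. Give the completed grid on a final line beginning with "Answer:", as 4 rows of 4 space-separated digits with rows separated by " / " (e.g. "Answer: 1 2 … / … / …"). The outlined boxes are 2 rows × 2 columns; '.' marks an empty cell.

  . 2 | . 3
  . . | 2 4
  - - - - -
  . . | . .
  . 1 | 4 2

Step 1. [r3c3∈{1,3}] across col 3, 3 lands solely at r3c3. So r3c3=3.
Step 2. [r1c1∈{1,4}] across row 1, 4 lands solely at r1c1, so r1c1=4.
Step 3. [r2c2∈{3}] r2c2 is down to just 3 ⇒ r2c2=3.
Step 4. [r3c2∈{4}] r3c2 is down to just 4 ⇒ r3c2=4.
Step 5. [r4c1∈{3}] only 3 remains possible at r4c1, so r4c1=3.
Step 6. [r2c1∈{1}] r2c1 is down to just 1, so r2c1=1.
Step 7. [r3c1∈{2}] r3c1's peers cover all but 2. So r3c1=2.
Step 8. [r3c4∈{1}] r3c4's peers cover all but 1, so r3c4=1.
Step 9. [r1c3∈{1}] nothing but 1 survives at r1c3 ⇒ r1c3=1.

Answer: 4 2 1 3 / 1 3 2 4 / 2 4 3 1 / 3 1 4 2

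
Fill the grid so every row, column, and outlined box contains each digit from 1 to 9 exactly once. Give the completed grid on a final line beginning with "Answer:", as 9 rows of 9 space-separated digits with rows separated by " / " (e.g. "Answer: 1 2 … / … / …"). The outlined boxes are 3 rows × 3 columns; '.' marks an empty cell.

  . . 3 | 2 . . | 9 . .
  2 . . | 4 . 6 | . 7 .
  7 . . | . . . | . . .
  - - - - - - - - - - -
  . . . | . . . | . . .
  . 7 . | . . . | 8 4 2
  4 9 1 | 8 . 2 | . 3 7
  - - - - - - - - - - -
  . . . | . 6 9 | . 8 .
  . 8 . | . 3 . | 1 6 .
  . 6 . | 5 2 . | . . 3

Step 1. [r6c5∈{5}] r6c5's peers cover all but 5. So r6c5=5.
Step 2. [r8c3∈{2,4,5,7,9}] row 8 places 2 nowhere but r8c3 ⇒ r8c3=2.
Step 3. [r9c6∈{1,4,7,8}] 8 has one home in row 9: r9c6. So r9c6=8.
Step 4. [r7c4∈{1,7}] in box 8, 1 fits only at r7c4 ⇒ r7c4=1.
Step 5. [r7c7∈{2,4,5,7}] r7c7 is the only open cell in row 7 admitting 2. So r7c7=2.
Step 6. [r9c8∈{9}] r9c8 has the single candidate 9 ⇒ r9c8=9.
Step 7. [r4c9∈{1,5,6,9}] across col 9, 9 lands solely at r4c9 ⇒ r4c9=9.
Step 8. [r4c8∈{1,5}] across box 6, 1 lands solely at r4c8. So r4c8=1.
Step 9. [r1c8∈{5}] r1c8 has the single candidate 5. So r1c8=5.
Step 10. [r4c7∈{5,6}] 5 has one home in col 7: r4c7, so r4c7=5.
Step 11. [r3c6∈{1,3,5}] in col 6, 5 fits only at r3c6. So r3c6=5.
Step 12. [r3c4∈{3,9}] across box 2, 3 lands solely at r3c4, so r3c4=3.
Step 13. [r7c3∈{4,5,7}] in row 7, 7 fits only at r7c3 ⇒ r7c3=7.
Step 14. [r8c6∈{4,7}] 4 has one home in box 8: r8c6 ⇒ r8c6=4.
Step 15. [r9c3∈{4}] r9c3's peers cover all but 4. So r9c3=4.
Step 16. [r3c7∈{4,6}] in col 7, 4 fits only at r3c7. So r3c7=4.
Step 17. [r3c2∈{1}] nothing but 1 survives at r3c2. So r3c2=1.
Step 18. [r2c2∈{5}] nothing but 5 survives at r2c2. So r2c2=5.
Step 19. [r5c3∈{5,6}] across col 3, 5 lands solely at r5c3 ⇒ r5c3=5.
Step 20. [r5c4∈{6,9}] in col 4, 9 fits only at r5c4, so r5c4=9.
Step 21. [r5c1∈{3,6}] row 5 places 6 nowhere but r5c1 ⇒ r5c1=6.
Step 22. [r1c1∈{8}] r1c1's peers cover all but 8. So r1c1=8.
Step 23. [r4c1∈{3}] r4c1's peers cover all but 3. So r4c1=3.
Step 24. [r4c6∈{7}] r4c6 has the single candidate 7. So r4c6=7.
Step 25. [r1c6∈{1}] r1c6 is down to just 1 ⇒ r1c6=1.
Step 26. [r8c9∈{5}] nothing but 5 survives at r8c9. So r8c9=5.
Step 27. [r3c3∈{6,9}] 6 has one home in col 3: r3c3 ⇒ r3c3=6.
Step 28. [r3c9∈{8}] r3c9 has the single candidate 8, so r3c9=8.
Step 29. [r2c5∈{8,9}] across row 2, 8 lands solely at r2c5 ⇒ r2c5=8.
Step 30. [r4c2∈{2}] r4c2's peers cover all but 2 ⇒ r4c2=2.
Step 31. [r3c5∈{9}] r3c5 is down to just 9, so r3c5=9.
Step 32. [r6c7∈{6}] nothing but 6 survives at r6c7. So r6c7=6.
Step 33. [r5c5∈{1}] r5c5 is down to just 1, so r5c5=1.
Step 34. [r3c8∈{2}] r3c8 has the single candidate 2 ⇒ r3c8=2.
Step 35. [r8c1∈{9}] r8c1 has the single candidate 9 ⇒ r8c1=9.
Step 36. [r7c2∈{3}] only 3 remains possible at r7c2, so r7c2=3.
Step 37. [r2c9∈{1}] r2c9 has the single candidate 1, so r2c9=1.
Step 38. [r7c9∈{4}] r7c9 has the single candidate 4, so r7c9=4.
Step 39. [r4c3∈{8}] r4c3 has the single candidate 8 ⇒ r4c3=8.
Step 40. [r9c7∈{7}] r9c7's peers cover all but 7. So r9c7=7.
Step 41. [r1c2∈{4}] r1c2 is down to just 4 ⇒ r1c2=4.
Step 42. [r5c6∈{3}] r5c6 has the single candidate 3. So r5c6=3.
Step 43. [r1c9∈{6}] nothing but 6 survives at r1c9. So r1c9=6.
Step 44. [r4c4∈{6}] r4c4 has the single candidate 6, so r4c4=6.
Step 45. [r2c7∈{3}] only 3 remains possible at r2c7 ⇒ r2c7=3.
Step 46. [r1c5∈{7}] r1c5's peers cover all but 7, so r1c5=7.
Step 47. [r7c1∈{5}] r7c1 is down to just 5, so r7c1=5.
Step 48. [r8c4∈{7}] only 7 remains possible at r8c4. So r8c4=7.
Step 49. [r2c3∈{9}] r2c3 is down to just 9, so r2c3=9.
Step 50. [r4c5∈{4}] nothing but 4 survives at r4c5 ⇒ r4c5=4.
Step 51. [r9c1∈{1}] nothing but 1 survives at r9c1 ⇒ r9c1=1.

Answer: 8 4 3 2 7 1 9 5 6 / 2 5 9 4 8 6 3 7 1 / 7 1 6 3 9 5 4 2 8 / 3 2 8 6 4 7 5 1 9 / 6 7 5 9 1 3 8 4 2 / 4 9 1 8 5 2 6 3 7 / 5 3 7 1 6 9 2 8 4 / 9 8 2 7 3 4 1 6 5 / 1 6 4 5 2 8 7 9 3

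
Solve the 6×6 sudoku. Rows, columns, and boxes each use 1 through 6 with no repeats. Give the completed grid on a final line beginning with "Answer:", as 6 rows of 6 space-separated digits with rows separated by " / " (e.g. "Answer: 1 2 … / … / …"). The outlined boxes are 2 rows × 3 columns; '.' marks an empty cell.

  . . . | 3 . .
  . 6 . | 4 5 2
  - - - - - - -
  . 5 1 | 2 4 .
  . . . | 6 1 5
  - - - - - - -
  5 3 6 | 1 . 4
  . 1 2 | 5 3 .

Step 1. [r6c1∈{4}] only 4 remains possible at r6c1, so r6c1=4.
Step 2. [r1c6∈{1,6}] col 6 places 1 nowhere but r1c6 ⇒ r1c6=1.
Step 3. [r2c3∈{3}] r2c3 has the single candidate 3, so r2c3=3.
Step 4. [r4c3∈{4}] only 4 remains possible at r4c3. So r4c3=4.
Step 5. [r1c1∈{2}] r1c1 has the single candidate 2, so r1c1=2.
Step 6. [r4c1∈{3}] r4c1 has the single candidate 3, so r4c1=3.
Step 7. [r3c1∈{6}] r3c1 is down to just 6 ⇒ r3c1=6.
Step 8. [r6c6∈{6}] only 6 remains possible at r6c6, so r6c6=6.
Step 9. [r2c1∈{1}] r2c1 is down to just 1. So r2c1=1.
Step 10. [r1c5∈{6}] r1c5 has the single candidate 6 ⇒ r1c5=6.
Step 11. [r1c2∈{4}] only 4 remains possible at r1c2. So r1c2=4.
Step 12. [r1c3∈{5}] nothing but 5 survives at r1c3, so r1c3=5.
Step 13. [r4c2∈{2}] only 2 remains possible at r4c2 ⇒ r4c2=2.
Step 14. [r3c6∈{3}] r3c6 has the single candidate 3 ⇒ r3c6=3.
Step 15. [r5c5∈{2}] r5c5 is down to just 2. So r5c5=2.

Answer: 2 4 5 3 6 1 / 1 6 3 4 5 2 / 6 5 1 2 4 3 / 3 2 4 6 1 5 / 5 3 6 1 2 4 / 4 1 2 5 3 6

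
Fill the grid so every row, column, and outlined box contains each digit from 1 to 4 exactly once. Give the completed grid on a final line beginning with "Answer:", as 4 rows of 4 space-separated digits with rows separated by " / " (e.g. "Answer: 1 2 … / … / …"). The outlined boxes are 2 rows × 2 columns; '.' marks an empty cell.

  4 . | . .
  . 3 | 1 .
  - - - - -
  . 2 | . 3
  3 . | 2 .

Step 1. [r2c4∈{2,4}] in row 2, 4 fits only at r2c4 ⇒ r2c4=4.
Step 2. [r4c4∈{1}] r4c4's peers cover all but 1. So r4c4=1.
Step 3. [r1c4∈{2}] r1c4 has the single candidate 2, so r1c4=2.
Step 4. [r1c2∈{1}] r1c2's peers cover all but 1 ⇒ r1c2=1.
Step 5. [r3c3∈{4}] r3c3 is down to just 4 ⇒ r3c3=4.
Step 6. [r4c2∈{4}] nothing but 4 survives at r4c2 ⇒ r4c2=4.
Step 7. [r2c1∈{2}] only 2 remains possible at r2c1. So r2c1=2.
Step 8. [r3c1∈{1}] r3c1 is down to just 1. So r3c1=1.
Step 9. [r1c3∈{3}] r1c3 has the single candidate 3 ⇒ r1c3=3.

Answer: 4 1 3 2 / 2 3 1 4 / 1 2 4 3 / 3 4 2 1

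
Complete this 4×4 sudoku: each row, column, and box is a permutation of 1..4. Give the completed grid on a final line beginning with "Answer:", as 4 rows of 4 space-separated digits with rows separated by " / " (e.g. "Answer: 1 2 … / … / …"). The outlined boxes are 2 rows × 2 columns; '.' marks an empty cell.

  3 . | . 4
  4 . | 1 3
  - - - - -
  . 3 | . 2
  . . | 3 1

Step 1. [r2c2∈{2}] only 2 remains possible at r2c2. So r2c2=2.
Step 2. [r3c3∈{4}] nothing but 4 survives at r3c3. So r3c3=4.
Step 3. [r4c1∈{2}] only 2 remains possible at r4c1 ⇒ r4c1=2.
Step 4. [r1c2∈{1}] nothing but 1 survives at r1c2 ⇒ r1c2=1.
Step 5. [r1c3∈{2}] r1c3 is down to just 2, so r1c3=2.
Step 6. [r3c1∈{1}] r3c1 has the single candidate 1. So r3c1=1.
Step 7. [r4c2∈{4}] nothing but 4 survives at r4c2. So r4c2=4.

Answer: 3 1 2 4 / 4 2 1 3 / 1 3 4 2 / 2 4 3 1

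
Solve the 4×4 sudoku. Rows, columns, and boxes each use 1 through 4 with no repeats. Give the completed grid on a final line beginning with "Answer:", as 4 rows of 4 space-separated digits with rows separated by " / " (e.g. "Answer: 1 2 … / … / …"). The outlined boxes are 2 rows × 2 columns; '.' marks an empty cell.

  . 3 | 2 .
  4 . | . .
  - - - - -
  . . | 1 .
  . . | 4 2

Step 1. [r1c1∈{1}] r1c1's peers cover all but 1. So r1c1=1.
Step 2. [r3c4∈{3}] nothing but 3 survives at r3c4 ⇒ r3c4=3.
Step 3. [r2c2∈{2}] r2c2 is down to just 2 ⇒ r2c2=2.
Step 4. [r3c2∈{4}] only 4 remains possible at r3c2, so r3c2=4.
Step 5. [r4c1∈{3}] only 3 remains possible at r4c1 ⇒ r4c1=3.
Step 6. [r4c2∈{1}] r4c2 is down to just 1. So r4c2=1.
Step 7. [r2c3∈{3}] nothing but 3 survives at r2c3 ⇒ r2c3=3.
Step 8. [r3c1∈{2}] nothing but 2 survives at r3c1, so r3c1=2.
Step 9. [r2c4∈{1}] only 1 remains possible at r2c4, so r2c4=1.
Step 10. [r1c4∈{4}] r1c4 has the single candidate 4 ⇒ r1c4=4.

Answer: 1 3 2 4 / 4 2 3 1 / 2 4 1 3 / 3 1 4 2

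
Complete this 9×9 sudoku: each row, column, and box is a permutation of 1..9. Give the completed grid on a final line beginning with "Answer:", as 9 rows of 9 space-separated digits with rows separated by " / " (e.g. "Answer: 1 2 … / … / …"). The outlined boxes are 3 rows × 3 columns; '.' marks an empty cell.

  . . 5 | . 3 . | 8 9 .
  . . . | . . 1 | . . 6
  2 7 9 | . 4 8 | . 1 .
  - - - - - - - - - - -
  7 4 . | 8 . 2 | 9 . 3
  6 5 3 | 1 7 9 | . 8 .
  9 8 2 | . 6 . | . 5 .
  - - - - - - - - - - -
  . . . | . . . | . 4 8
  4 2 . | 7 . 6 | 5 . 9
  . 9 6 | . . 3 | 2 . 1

Step 1. [r7c6∈{5}] nothing but 5 survives at r7c6 ⇒ r7c6=5.
Step 2. [r2c8∈{2,3,7}] in col 8, 2 fits only at r2c8, so r2c8=2.
Step 3. [r2c7∈{3,4,7}] 7 has one home in row 2: r2c7, so r2c7=7.
Step 4. [r6c6∈{4}] nothing but 4 survives at r6c6, so r6c6=4.
Step 5. [r7c5∈{1,2,9}] in col 5, 2 fits only at r7c5, so r7c5=2.
Step 6. [r2c5∈{5,9}] col 5 places 9 nowhere but r2c5, so r2c5=9.
Step 7. [r2c2∈{3}] r2c2 is down to just 3. So r2c2=3.
Step 8. [r7c2∈{1}] only 1 remains possible at r7c2 ⇒ r7c2=1.
Step 9. [r8c3∈{8}] r8c3's peers cover all but 8, so r8c3=8.
Step 10. [r3c4∈{5,6}] row 3 places 6 nowhere but r3c4, so r3c4=6.
Step 11. [r7c7∈{3,6}] r7c7 is the only open cell in row 7 admitting 6, so r7c7=6.
Step 12. [r5c7∈{4}] r5c7 has the single candidate 4 ⇒ r5c7=4.
Step 13. [r7c1∈{3}] nothing but 3 survives at r7c1. So r7c1=3.
Step 14. [r2c3∈{4}] r2c3 is down to just 4. So r2c3=4.
Step 15. [r4c5∈{5}] r4c5's peers cover all but 5, so r4c5=5.
Step 16. [r9c4∈{4}] r9c4 is down to just 4. So r9c4=4.
Step 17. [r4c3∈{1}] r4c3 is down to just 1. So r4c3=1.
Step 18. [r8c5∈{1}] r8c5 has the single candidate 1 ⇒ r8c5=1.
Step 19. [r1c2∈{6}] nothing but 6 survives at r1c2, so r1c2=6.
Step 20. [r5c9∈{2}] r5c9's peers cover all but 2, so r5c9=2.
Step 21. [r6c7∈{1}] r6c7 has the single candidate 1, so r6c7=1.
Step 22. [r6c4∈{3}] nothing but 3 survives at r6c4 ⇒ r6c4=3.
Step 23. [r7c4∈{9}] only 9 remains possible at r7c4, so r7c4=9.
Step 24. [r9c1∈{5}] r9c1 is down to just 5, so r9c1=5.
Step 25. [r7c3∈{7}] r7c3 has the single candidate 7 ⇒ r7c3=7.
Step 26. [r3c9∈{5}] only 5 remains possible at r3c9, so r3c9=5.
Step 27. [r2c1∈{8}] only 8 remains possible at r2c1 ⇒ r2c1=8.
Step 28. [r1c6∈{7}] r1c6 is down to just 7 ⇒ r1c6=7.
Step 29. [r2c4∈{5}] only 5 remains possible at r2c4, so r2c4=5.
Step 30. [r1c4∈{2}] only 2 remains possible at r1c4. So r1c4=2.
Step 31. [r1c9∈{4}] only 4 remains possible at r1c9 ⇒ r1c9=4.
Step 32. [r1c1∈{1}] nothing but 1 survives at r1c1, so r1c1=1.
Step 33. [r8c8∈{3}] r8c8 has the single candidate 3. So r8c8=3.
Step 34. [r3c7∈{3}] r3c7 is down to just 3 ⇒ r3c7=3.
Step 35. [r9c8∈{7}] r9c8 is down to just 7, so r9c8=7.
Step 36. [r6c9∈{7}] r6c9 is down to just 7, so r6c9=7.
Step 37. [r4c8∈{6}] r4c8's peers cover all but 6 ⇒ r4c8=6.
Step 38. [r9c5∈{8}] nothing but 8 survives at r9c5, so r9c5=8.

Answer: 1 6 5 2 3 7 8 9 4 / 8 3 4 5 9 1 7 2 6 / 2 7 9 6 4 8 3 1 5 / 7 4 1 8 5 2 9 6 3 / 6 5 3 1 7 9 4 8 2 / 9 8 2 3 6 4 1 5 7 / 3 1 7 9 2 5 6 4 8 / 4 2 8 7 1 6 5 3 9 / 5 9 6 4 8 3 2 7 1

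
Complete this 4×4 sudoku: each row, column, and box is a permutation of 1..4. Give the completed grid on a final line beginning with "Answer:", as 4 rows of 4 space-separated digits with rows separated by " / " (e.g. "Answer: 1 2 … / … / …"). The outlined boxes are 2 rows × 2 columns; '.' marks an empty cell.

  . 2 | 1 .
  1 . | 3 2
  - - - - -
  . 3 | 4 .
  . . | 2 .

Step 1. [r4c2∈{1,4}] 1 has one home in col 2: r4c2. So r4c2=1.
Step 2. [r4c1∈{4}] r4c1's peers cover all but 4 ⇒ r4c1=4.
Step 3. [r3c1∈{2}] r3c1's peers cover all but 2, so r3c1=2.
Step 4. [r1c4∈{4}] r1c4's peers cover all but 4, so r1c4=4.
Step 5. [r3c4∈{1}] r3c4's peers cover all but 1 ⇒ r3c4=1.
Step 6. [r2c2∈{4}] r2c2 is down to just 4. So r2c2=4.
Step 7. [r1c1∈{3}] nothing but 3 survives at r1c1 ⇒ r1c1=3.
Step 8. [r4c4∈{3}] nothing but 3 survives at r4c4 ⇒ r4c4=3.

Answer: 3 2 1 4 / 1 4 3 2 / 2 3 4 1 / 4 1 2 3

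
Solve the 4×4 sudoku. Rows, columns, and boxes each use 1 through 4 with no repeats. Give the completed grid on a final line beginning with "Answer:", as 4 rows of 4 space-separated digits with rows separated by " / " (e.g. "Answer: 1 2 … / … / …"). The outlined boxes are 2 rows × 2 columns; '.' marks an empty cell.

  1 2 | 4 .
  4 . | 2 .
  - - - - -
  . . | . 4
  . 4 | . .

Step 1. [r4c4∈{1,2,3}] r4c4 is the only open cell in col 4 admitting 2, so r4c4=2.
Step 2. [r4c1∈{3}] only 3 remains possible at r4c1, so r4c1=3.
Step 3. [r2c2∈{3}] r2c2 has the single candidate 3, so r2c2=3.
Step 4. [r3c2∈{1}] nothing but 1 survives at r3c2, so r3c2=1.
Step 5. [r1c4∈{3}] r1c4's peers cover all but 3. So r1c4=3.
Step 6. [r3c3∈{3}] only 3 remains possible at r3c3 ⇒ r3c3=3.
Step 7. [r4c3∈{1}] r4c3 has the single candidate 1. So r4c3=1.
Step 8. [r2c4∈{1}] r2c4 is down to just 1. So r2c4=1.
Step 9. [r3c1∈{2}] only 2 remains possible at r3c1 ⇒ r3c1=2.

Answer: 1 2 4 3 / 4 3 2 1 / 2 1 3 4 / 3 4 1 2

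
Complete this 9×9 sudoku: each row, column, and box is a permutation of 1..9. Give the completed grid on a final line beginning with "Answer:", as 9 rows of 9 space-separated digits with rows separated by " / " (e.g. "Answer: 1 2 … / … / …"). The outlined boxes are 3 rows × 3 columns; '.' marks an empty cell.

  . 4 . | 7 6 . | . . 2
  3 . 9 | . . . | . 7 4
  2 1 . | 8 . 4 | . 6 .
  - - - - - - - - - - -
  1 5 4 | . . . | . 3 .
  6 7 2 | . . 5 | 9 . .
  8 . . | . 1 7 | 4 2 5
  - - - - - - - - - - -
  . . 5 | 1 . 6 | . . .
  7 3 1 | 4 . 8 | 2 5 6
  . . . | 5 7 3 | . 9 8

Step 1. [r1c7∈{1,3,5,8}] across row 1, 3 lands solely at r1c7, so r1c7=3.
Step 2. [r7c5∈{2,9}] box 8 places 2 nowhere but r7c5. So r7c5=2.
Step 3. [r3c5∈{3,5,9}] across row 3, 3 lands solely at r3c5, so r3c5=3.
Step 4. [r4c7∈{6,7,8}] in col 7, 6 fits only at r4c7 ⇒ r4c7=6.
Step 5. [r2c7∈{1,5,8}] 8 has one home in col 7: r2c7, so r2c7=8.
Step 6. [r4c5∈{8,9}] r4c5 is the only open cell in row 4 admitting 8, so r4c5=8.
Step 7. [r6c4∈{3,6,9}] in row 6, 6 fits only at r6c4 ⇒ r6c4=6.
Step 8. [r2c4∈{2}] r2c4's peers cover all but 2. So r2c4=2.
Step 9. [r7c1∈{4,9}] r7c1 is the only open cell in col 1 admitting 9 ⇒ r7c1=9.
Step 10. [r1c6∈{1,9}] across row 1, 9 lands solely at r1c6. So r1c6=9.
Step 11. [r2c2∈{6}] nothing but 6 survives at r2c2, so r2c2=6.
Step 12. [r5c9∈{1}] r5c9 has the single candidate 1, so r5c9=1.
Step 13. [r7c9∈{3,7}] in row 7, 3 fits only at r7c9. So r7c9=3.
Step 14. [r4c6∈{2}] r4c6's peers cover all but 2, so r4c6=2.
Step 15. [r6c2∈{9}] r6c2 is down to just 9, so r6c2=9.
Step 16. [r1c1∈{5}] r1c1's peers cover all but 5 ⇒ r1c1=5.
Step 17. [r9c3∈{6}] r9c3's peers cover all but 6, so r9c3=6.
Step 18. [r5c4∈{3}] r5c4 has the single candidate 3, so r5c4=3.
Step 19. [r9c7∈{1}] r9c7's peers cover all but 1. So r9c7=1.
Step 20. [r3c3∈{7}] only 7 remains possible at r3c3. So r3c3=7.
Step 21. [r5c8∈{8}] nothing but 8 survives at r5c8 ⇒ r5c8=8.
Step 22. [r3c7∈{5}] nothing but 5 survives at r3c7. So r3c7=5.
Step 23. [r5c5∈{4}] r5c5 has the single candidate 4, so r5c5=4.
Step 24. [r1c3∈{8}] r1c3's peers cover all but 8. So r1c3=8.
Step 25. [r7c2∈{8}] nothing but 8 survives at r7c2, so r7c2=8.
Step 26. [r2c5∈{5}] nothing but 5 survives at r2c5. So r2c5=5.
Step 27. [r8c5∈{9}] only 9 remains possible at r8c5. So r8c5=9.
Step 28. [r7c7∈{7}] only 7 remains possible at r7c7. So r7c7=7.
Step 29. [r2c6∈{1}] nothing but 1 survives at r2c6. So r2c6=1.
Step 30. [r9c2∈{2}] r9c2 has the single candidate 2 ⇒ r9c2=2.
Step 31. [r3c9∈{9}] r3c9's peers cover all but 9, so r3c9=9.
Step 32. [r9c1∈{4}] r9c1 has the single candidate 4. So r9c1=4.
Step 33. [r4c9∈{7}] r4c9 is down to just 7. So r4c9=7.
Step 34. [r1c8∈{1}] r1c8 is down to just 1 ⇒ r1c8=1.
Step 35. [r7c8∈{4}] r7c8's peers cover all but 4 ⇒ r7c8=4.
Step 36. [r6c3∈{3}] r6c3's peers cover all but 3 ⇒ r6c3=3.
Step 37. [r4c4∈{9}] nothing but 9 survives at r4c4 ⇒ r4c4=9.

Answer: 5 4 8 7 6 9 3 1 2 / 3 6 9 2 5 1 8 7 4 / 2 1 7 8 3 4 5 6 9 / 1 5 4 9 8 2 6 3 7 / 6 7 2 3 4 5 9 8 1 / 8 9 3 6 1 7 4 2 5 / 9 8 5 1 2 6 7 4 3 / 7 3 1 4 9 8 2 5 6 / 4 2 6 5 7 3 1 9 8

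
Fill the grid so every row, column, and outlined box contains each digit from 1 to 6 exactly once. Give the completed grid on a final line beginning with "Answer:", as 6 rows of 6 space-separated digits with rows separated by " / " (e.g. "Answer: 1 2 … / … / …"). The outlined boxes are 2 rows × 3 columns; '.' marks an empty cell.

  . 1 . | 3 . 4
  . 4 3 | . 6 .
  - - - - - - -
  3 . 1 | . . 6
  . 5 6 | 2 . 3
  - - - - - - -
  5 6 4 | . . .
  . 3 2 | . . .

Step 1. [r5c4∈{1}] r5c4 has the single candidate 1, so r5c4=1.
Step 2. [r2c4∈{5}] only 5 remains possible at r2c4, so r2c4=5.
Step 3. [r1c5∈{2}] only 2 remains possible at r1c5. So r1c5=2.
Step 4. [r3c4∈{4}] r3c4's peers cover all but 4, so r3c4=4.
Step 5. [r6c5∈{4,5}] r6c5 is the only open cell in row 6 admitting 4 ⇒ r6c5=4.
Step 6. [r6c4∈{6}] r6c4 has the single candidate 6 ⇒ r6c4=6.
Step 7. [r6c6∈{5}] r6c6 is down to just 5 ⇒ r6c6=5.
Step 8. [r2c1∈{2}] only 2 remains possible at r2c1. So r2c1=2.
Step 9. [r4c1∈{4}] r4c1 is down to just 4, so r4c1=4.
Step 10. [r5c5∈{3}] r5c5 is down to just 3. So r5c5=3.
Step 11. [r5c6∈{2}] nothing but 2 survives at r5c6 ⇒ r5c6=2.
Step 12. [r1c1∈{6}] r1c1's peers cover all but 6 ⇒ r1c1=6.
Step 13. [r3c5∈{5}] r3c5 has the single candidate 5, so r3c5=5.
Step 14. [r3c2∈{2}] r3c2's peers cover all but 2 ⇒ r3c2=2.
Step 15. [r4c5∈{1}] r4c5 has the single candidate 1, so r4c5=1.
Step 16. [r6c1∈{1}] r6c1 is down to just 1. So r6c1=1.
Step 17. [r2c6∈{1}] r2c6's peers cover all but 1. So r2c6=1.
Step 18. [r1c3∈{5}] only 5 remains possible at r1c3 ⇒ r1c3=5.

Answer: 6 1 5 3 2 4 / 2 4 3 5 6 1 / 3 2 1 4 5 6 / 4 5 6 2 1 3 / 5 6 4 1 3 2 / 1 3 2 6 4 5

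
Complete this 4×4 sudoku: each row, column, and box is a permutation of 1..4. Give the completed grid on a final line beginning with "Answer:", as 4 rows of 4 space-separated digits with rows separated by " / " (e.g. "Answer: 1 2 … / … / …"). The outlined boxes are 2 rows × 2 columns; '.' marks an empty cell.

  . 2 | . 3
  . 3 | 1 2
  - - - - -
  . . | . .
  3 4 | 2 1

Step 1. [r1c1∈{1,4}] 1 has one home in row 1: r1c1 ⇒ r1c1=1.
Step 2. [r1c3∈{4}] nothing but 4 survives at r1c3. So r1c3=4.
Step 3. [r3c4∈{4}] only 4 remains possible at r3c4, so r3c4=4.
Step 4. [r3c1∈{2}] nothing but 2 survives at r3c1 ⇒ r3c1=2.
Step 5. [r2c1∈{4}] r2c1's peers cover all but 4. So r2c1=4.
Step 6. [r3c3∈{3}] nothing but 3 survives at r3c3, so r3c3=3.
Step 7. [r3c2∈{1}] r3c2 has the single candidate 1. So r3c2=1.

Answer: 1 2 4 3 / 4 3 1 2 / 2 1 3 4 / 3 4 2 1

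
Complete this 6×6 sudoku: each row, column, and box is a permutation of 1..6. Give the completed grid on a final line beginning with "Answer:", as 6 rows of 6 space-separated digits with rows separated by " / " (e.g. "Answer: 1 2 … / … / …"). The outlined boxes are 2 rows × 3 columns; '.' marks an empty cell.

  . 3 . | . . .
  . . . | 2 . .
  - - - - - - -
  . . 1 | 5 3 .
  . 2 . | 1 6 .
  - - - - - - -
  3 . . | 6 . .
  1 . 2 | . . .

Step 1. [r1c4∈{4}] nothing but 4 survives at r1c4, so r1c4=4.
Step 2. [r4c6∈{4}] only 4 remains possible at r4c6. So r4c6=4.
Step 3. [r2c2∈{1,4,5,6}] across col 2, 1 lands solely at r2c2, so r2c2=1.
Step 4. [r2c5∈{5}] r2c5 is down to just 5, so r2c5=5.
Step 5. [r6c2∈{4,5,6}] in row 6, 6 fits only at r6c2 ⇒ r6c2=6.
Step 6. [r5c5∈{1,2,4}] col 5 places 2 nowhere but r5c5 ⇒ r5c5=2.
Step 7. [r3c1∈{4,6}] across row 3, 6 lands solely at r3c1. So r3c1=6.
Step 8. [r5c2∈{4,5}] 5 has one home in col 2: r5c2 ⇒ r5c2=5.
Step 9. [r4c1∈{5}] r4c1's peers cover all but 5 ⇒ r4c1=5.
Step 10. [r2c6∈{3,6}] 3 has one home in row 2: r2c6 ⇒ r2c6=3.
Step 11. [r2c3∈{4,6}] in row 2, 6 fits only at r2c3, so r2c3=6.
Step 12. [r1c6∈{1,6}] across row 1, 6 lands solely at r1c6 ⇒ r1c6=6.
Step 13. [r2c1∈{4}] nothing but 4 survives at r2c1, so r2c1=4.
Step 14. [r6c4∈{3}] nothing but 3 survives at r6c4 ⇒ r6c4=3.
Step 15. [r1c5∈{1}] only 1 remains possible at r1c5. So r1c5=1.
Step 16. [r4c3∈{3}] r4c3's peers cover all but 3. So r4c3=3.
Step 17. [r6c5∈{4}] r6c5 has the single candidate 4. So r6c5=4.
Step 18. [r1c3∈{5}] r1c3's peers cover all but 5. So r1c3=5.
Step 19. [r6c6∈{5}] r6c6 has the single candidate 5 ⇒ r6c6=5.
Step 20. [r3c2∈{4}] r3c2 has the single candidate 4 ⇒ r3c2=4.
Step 21. [r1c1∈{2}] only 2 remains possible at r1c1, so r1c1=2.
Step 22. [r5c6∈{1}] only 1 remains possible at r5c6. So r5c6=1.
Step 23. [r3c6∈{2}] r3c6 is down to just 2, so r3c6=2.
Step 24. [r5c3∈{4}] r5c3's peers cover all but 4. So r5c3=4.

Answer: 2 3 5 4 1 6 / 4 1 6 2 5 3 / 6 4 1 5 3 2 / 5 2 3 1 6 4 / 3 5 4 6 2 1 / 1 6 2 3 4 5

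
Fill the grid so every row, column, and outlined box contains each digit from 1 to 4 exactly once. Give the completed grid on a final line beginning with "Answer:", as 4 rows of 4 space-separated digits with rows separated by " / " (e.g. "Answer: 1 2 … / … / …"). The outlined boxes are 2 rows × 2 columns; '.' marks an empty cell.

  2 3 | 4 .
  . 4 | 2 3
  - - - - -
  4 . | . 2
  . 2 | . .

Step 1. [r3c3∈{1,3}] 3 has one home in row 3: r3c3. So r3c3=3.
Step 2. [r4c3∈{1}] nothing but 1 survives at r4c3 ⇒ r4c3=1.
Step 3. [r4c4∈{4}] r4c4 has the single candidate 4, so r4c4=4.
Step 4. [r2c1∈{1}] only 1 remains possible at r2c1 ⇒ r2c1=1.
Step 5. [r3c2∈{1}] r3c2 has the single candidate 1. So r3c2=1.
Step 6. [r4c1∈{3}] r4c1's peers cover all but 3 ⇒ r4c1=3.
Step 7. [r1c4∈{1}] r1c4 has the single candidate 1, so r1c4=1.

Answer: 2 3 4 1 / 1 4 2 3 / 4 1 3 2 / 3 2 1 4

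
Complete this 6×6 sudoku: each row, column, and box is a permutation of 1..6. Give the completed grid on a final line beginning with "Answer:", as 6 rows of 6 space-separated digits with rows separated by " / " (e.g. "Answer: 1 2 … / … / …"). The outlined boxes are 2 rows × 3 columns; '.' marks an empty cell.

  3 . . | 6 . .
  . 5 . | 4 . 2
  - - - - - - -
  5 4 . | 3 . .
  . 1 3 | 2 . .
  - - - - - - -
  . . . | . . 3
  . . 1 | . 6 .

Step 1. [r5c5∈{1,2,4,5}] 2 has one home in col 5: r5c5 ⇒ r5c5=2.
Step 2. [r4c1∈{6}] r4c1's peers cover all but 6 ⇒ r4c1=6.
Step 3. [r6c6∈{4,5}] 4 has one home in box 6: r6c6. So r6c6=4.
Step 4. [r3c5∈{1}] r3c5 has the single candidate 1. So r3c5=1.
Step 5. [r5c3∈{4,5,6}] col 3 places 5 nowhere but r5c3 ⇒ r5c3=5.
Step 6. [r1c5∈{5}] nothing but 5 survives at r1c5, so r1c5=5.
Step 7. [r1c2∈{2}] r1c2's peers cover all but 2, so r1c2=2.
Step 8. [r4c6∈{5}] r4c6's peers cover all but 5, so r4c6=5.
Step 9. [r2c5∈{3}] r2c5's peers cover all but 3. So r2c5=3.
Step 10. [r5c2∈{6}] r5c2 has the single candidate 6, so r5c2=6.
Step 11. [r5c1∈{4}] r5c1's peers cover all but 4, so r5c1=4.
Step 12. [r6c4∈{5}] r6c4's peers cover all but 5, so r6c4=5.
Step 13. [r2c1∈{1}] only 1 remains possible at r2c1, so r2c1=1.
Step 14. [r5c4∈{1}] only 1 remains possible at r5c4. So r5c4=1.
Step 15. [r6c1∈{2}] r6c1 is down to just 2. So r6c1=2.
Step 16. [r6c2∈{3}] r6c2 has the single candidate 3, so r6c2=3.
Step 17. [r3c3∈{2}] nothing but 2 survives at r3c3 ⇒ r3c3=2.
Step 18. [r4c5∈{4}] only 4 remains possible at r4c5, so r4c5=4.
Step 19. [r2c3∈{6}] r2c3 is down to just 6, so r2c3=6.
Step 20. [r1c3∈{4}] r1c3 is down to just 4, so r1c3=4.
Step 21. [r3c6∈{6}] r3c6 has the single candidate 6, so r3c6=6.
Step 22. [r1c6∈{1}] nothing but 1 survives at r1c6. So r1c6=1.

Answer: 3 2 4 6 5 1 / 1 5 6 4 3 2 / 5 4 2 3 1 6 / 6 1 3 2 4 5 / 4 6 5 1 2 3 / 2 3 1 5 6 4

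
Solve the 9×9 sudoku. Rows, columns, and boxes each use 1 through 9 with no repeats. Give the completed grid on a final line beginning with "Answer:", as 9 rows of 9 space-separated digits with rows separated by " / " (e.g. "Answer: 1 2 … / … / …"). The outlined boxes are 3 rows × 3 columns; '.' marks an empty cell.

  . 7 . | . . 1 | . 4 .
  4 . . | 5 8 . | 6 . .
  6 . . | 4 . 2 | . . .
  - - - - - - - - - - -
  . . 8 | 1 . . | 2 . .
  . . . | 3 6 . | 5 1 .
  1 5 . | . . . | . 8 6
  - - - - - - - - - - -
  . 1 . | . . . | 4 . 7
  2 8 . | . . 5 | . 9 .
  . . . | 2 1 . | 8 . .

Step 1. [r3c9∈{1,3,5,8,9}] in row 3, 8 fits only at r3c9 ⇒ r3c9=8.
Step 2. [r4c2∈{3,4,6,9}] r4c2 is the only open cell in row 4 admitting 6 ⇒ r4c2=6.
Step 3. [r7c8∈{2,3,5,6}] r7c8 is the only open cell in row 7 admitting 2. So r7c8=2.
Step 4. [r5c6∈{4,7,8,9}] r5c6 is the only open cell in row 5 admitting 8, so r5c6=8.
Step 5. [r9c8∈{3,5,6}] in col 8, 6 fits only at r9c8. So r9c8=6.
Step 6. [r7c6∈{3,6,9}] 6 has one home in col 6: r7c6. So r7c6=6.
Step 7. [r9c9∈{3,5}] 5 has one home in box 9: r9c9. So r9c9=5.
Step 8. [r8c4∈{7}] r8c4 is down to just 7 ⇒ r8c4=7.
Step 9. [r6c4∈{9}] only 9 remains possible at r6c4, so r6c4=9.
Step 10. [r1c1∈{3,5,8,9}] across row 1, 8 lands solely at r1c1, so r1c1=8.
Step 11. [r1c3∈{2,3,5,9}] row 1 places 5 nowhere but r1c3, so r1c3=5.
Step 12. [r1c9∈{2,3,9}] row 1 places 2 nowhere but r1c9, so r1c9=2.
Step 13. [r6c5∈{2,4,7}] col 5 places 2 nowhere but r6c5 ⇒ r6c5=2.
Step 14. [r7c1∈{3,5,9}] in row 7, 5 fits only at r7c1. So r7c1=5.
Step 15. [r3c8∈{3,5,7}] in row 3, 5 fits only at r3c8. So r3c8=5.
Step 16. [r4c5∈{4,5,7}] in row 4, 5 fits only at r4c5, so r4c5=5.
Step 17. [r3c5∈{3,7,9}] in col 5, 7 fits only at r3c5 ⇒ r3c5=7.
Step 18. [r6c7∈{3,7}] in col 7, 7 fits only at r6c7, so r6c7=7.
Step 19. [r6c3∈{3,4}] r6c3 is the only open cell in row 6 admitting 3 ⇒ r6c3=3.
Step 20. [r7c3∈{9}] nothing but 9 survives at r7c3, so r7c3=9.
Step 21. [r1c5∈{3,9}] in col 5, 9 fits only at r1c5, so r1c5=9.
Step 22. [r2c6∈{3}] nothing but 3 survives at r2c6 ⇒ r2c6=3.
Step 23. [r3c7∈{1,3,9}] 9 has one home in col 7: r3c7. So r3c7=9.
Step 24. [r8c5∈{3,4}] r8c5 is the only open cell in col 5 admitting 4. So r8c5=4.
Step 25. [r2c9∈{1}] nothing but 1 survives at r2c9 ⇒ r2c9=1.
Step 26. [r2c2∈{2,9}] across row 2, 9 lands solely at r2c2, so r2c2=9.
Step 27. [r4c6∈{4,7}] r4c6 is the only open cell in col 6 admitting 7, so r4c6=7.
Step 28. [r4c9∈{3,4,9}] across row 4, 4 lands solely at r4c9 ⇒ r4c9=4.
Step 29. [r9c1∈{3,7}] r9c1 is the only open cell in col 1 admitting 3, so r9c1=3.
Step 30. [r9c2∈{4}] r9c2's peers cover all but 4, so r9c2=4.
Step 31. [r5c3∈{2,4,7}] across row 5, 4 lands solely at r5c3. So r5c3=4.
Step 32. [r8c9∈{3}] r8c9's peers cover all but 3 ⇒ r8c9=3.
Step 33. [r5c9∈{9}] r5c9 is down to just 9, so r5c9=9.
Step 34. [r2c3∈{2}] only 2 remains possible at r2c3, so r2c3=2.
Step 35. [r6c6∈{4}] r6c6 has the single candidate 4 ⇒ r6c6=4.
Step 36. [r1c4∈{6}] only 6 remains possible at r1c4 ⇒ r1c4=6.
Step 37. [r5c1∈{7}] nothing but 7 survives at r5c1, so r5c1=7.
Step 38. [r8c3∈{6}] nothing but 6 survives at r8c3 ⇒ r8c3=6.
Step 39. [r3c2∈{3}] nothing but 3 survives at r3c2 ⇒ r3c2=3.
Step 40. [r9c6∈{9}] r9c6 has the single candidate 9. So r9c6=9.
Step 41. [r4c1∈{9}] r4c1 has the single candidate 9 ⇒ r4c1=9.
Step 42. [r3c3∈{1}] r3c3's peers cover all but 1, so r3c3=1.
Step 43. [r8c7∈{1}] only 1 remains possible at r8c7. So r8c7=1.
Step 44. [r1c7∈{3}] only 3 remains possible at r1c7 ⇒ r1c7=3.
Step 45. [r9c3∈{7}] r9c3's peers cover all but 7 ⇒ r9c3=7.
Step 46. [r5c2∈{2}] r5c2's peers cover all but 2. So r5c2=2.
Step 47. [r7c5∈{3}] r7c5's peers cover all but 3, so r7c5=3.
Step 48. [r4c8∈{3}] only 3 remains possible at r4c8. So r4c8=3.
Step 49. [r2c8∈{7}] only 7 remains possible at r2c8. So r2c8=7.
Step 50. [r7c4∈{8}] r7c4 has the single candidate 8 ⇒ r7c4=8.

Answer: 8 7 5 6 9 1 3 4 2 / 4 9 2 5 8 3 6 7 1 / 6 3 1 4 7 2 9 5 8 / 9 6 8 1 5 7 2 3 4 / 7 2 4 3 6 8 5 1 9 / 1 5 3 9 2 4 7 8 6 / 5 1 9 8 3 6 4 2 7 / 2 8 6 7 4 5 1 9 3 / 3 4 7 2 1 9 8 6 5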